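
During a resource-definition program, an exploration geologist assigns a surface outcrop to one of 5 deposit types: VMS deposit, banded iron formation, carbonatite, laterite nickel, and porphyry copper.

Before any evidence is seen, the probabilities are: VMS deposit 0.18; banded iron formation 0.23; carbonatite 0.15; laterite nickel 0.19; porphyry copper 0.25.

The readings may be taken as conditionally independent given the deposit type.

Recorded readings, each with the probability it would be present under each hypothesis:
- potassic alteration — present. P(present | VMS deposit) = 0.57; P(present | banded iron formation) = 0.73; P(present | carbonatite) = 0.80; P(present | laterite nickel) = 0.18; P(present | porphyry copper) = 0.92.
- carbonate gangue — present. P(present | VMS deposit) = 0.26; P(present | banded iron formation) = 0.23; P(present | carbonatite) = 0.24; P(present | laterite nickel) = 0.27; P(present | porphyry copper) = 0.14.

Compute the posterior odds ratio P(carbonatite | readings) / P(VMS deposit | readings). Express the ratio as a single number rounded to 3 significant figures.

Unnormalized posterior weight (prior times the reading likelihoods) for each of the two hypotheses:
  carbonatite: 0.15 × 0.80 × 0.24 = 0.0288
  VMS deposit: 0.18 × 0.57 × 0.26 = 0.026676
Posterior odds = 0.0288 / 0.026676 ≈ 1.08.

1.08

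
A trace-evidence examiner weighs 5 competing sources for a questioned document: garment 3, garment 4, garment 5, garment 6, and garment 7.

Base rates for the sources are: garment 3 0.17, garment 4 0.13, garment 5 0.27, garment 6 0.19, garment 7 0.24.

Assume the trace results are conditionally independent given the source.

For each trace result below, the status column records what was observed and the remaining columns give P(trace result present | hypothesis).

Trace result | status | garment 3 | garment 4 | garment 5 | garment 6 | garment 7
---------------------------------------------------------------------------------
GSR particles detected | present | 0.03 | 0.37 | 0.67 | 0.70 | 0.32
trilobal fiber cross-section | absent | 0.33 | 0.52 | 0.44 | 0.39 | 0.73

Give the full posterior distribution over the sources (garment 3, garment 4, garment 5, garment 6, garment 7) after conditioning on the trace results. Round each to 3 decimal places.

0.015, 0.101, 0.441, 0.353, 0.090

By Bayes' rule with conditional independence, the unnormalized weight for each hypothesis is prior × ∏ likelihoods (using 1 − P(present | H) for each absent trace result):
  garment 3: 0.17 × 0.03 × (1 − 0.33) = 0.003417
  garment 4: 0.13 × 0.37 × (1 − 0.52) = 0.023088
  garment 5: 0.27 × 0.67 × (1 − 0.44) = 0.1013
  garment 6: 0.19 × 0.70 × (1 − 0.39) = 0.08113
  garment 7: 0.24 × 0.32 × (1 − 0.73) = 0.020736
The unnormalized weights sum to 0.22968.
P(garment 3 | evidence) = 0.003417 / 0.22968 ≈ 0.015
P(garment 4 | evidence) = 0.023088 / 0.22968 ≈ 0.101
P(garment 5 | evidence) = 0.1013 / 0.22968 ≈ 0.441
P(garment 6 | evidence) = 0.08113 / 0.22968 ≈ 0.353
P(garment 7 | evidence) = 0.020736 / 0.22968 ≈ 0.090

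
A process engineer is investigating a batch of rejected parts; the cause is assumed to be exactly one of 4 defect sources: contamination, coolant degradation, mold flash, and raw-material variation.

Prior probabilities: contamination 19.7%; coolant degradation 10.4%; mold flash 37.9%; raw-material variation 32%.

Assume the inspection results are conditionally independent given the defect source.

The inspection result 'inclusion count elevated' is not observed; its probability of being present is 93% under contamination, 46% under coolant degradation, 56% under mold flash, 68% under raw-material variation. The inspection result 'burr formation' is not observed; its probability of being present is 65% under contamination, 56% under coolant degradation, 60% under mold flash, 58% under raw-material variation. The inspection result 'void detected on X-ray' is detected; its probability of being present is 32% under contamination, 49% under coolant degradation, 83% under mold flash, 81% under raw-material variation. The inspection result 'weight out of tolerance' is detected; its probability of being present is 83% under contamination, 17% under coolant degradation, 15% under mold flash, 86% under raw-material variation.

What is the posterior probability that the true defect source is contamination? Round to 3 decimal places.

For each hypothesis, the unnormalized posterior weight is prior × product of the inspection result likelihoods (using 1 − P(present | H) for each absent inspection result):
  contamination: 0.197 × (1 − 0.93) × (1 − 0.65) × 0.32 × 0.83 = 0.0012819
  coolant degradation: 0.104 × (1 − 0.46) × (1 − 0.56) × 0.49 × 0.17 = 0.0020584
  mold flash: 0.379 × (1 − 0.56) × (1 − 0.60) × 0.83 × 0.15 = 0.0083046
  raw-material variation: 0.320 × (1 − 0.68) × (1 − 0.58) × 0.81 × 0.86 = 0.029959
The unnormalized weights sum to 0.041604.
P(contamination | evidence) = 0.0012819 / 0.041604 ≈ 0.031.

0.031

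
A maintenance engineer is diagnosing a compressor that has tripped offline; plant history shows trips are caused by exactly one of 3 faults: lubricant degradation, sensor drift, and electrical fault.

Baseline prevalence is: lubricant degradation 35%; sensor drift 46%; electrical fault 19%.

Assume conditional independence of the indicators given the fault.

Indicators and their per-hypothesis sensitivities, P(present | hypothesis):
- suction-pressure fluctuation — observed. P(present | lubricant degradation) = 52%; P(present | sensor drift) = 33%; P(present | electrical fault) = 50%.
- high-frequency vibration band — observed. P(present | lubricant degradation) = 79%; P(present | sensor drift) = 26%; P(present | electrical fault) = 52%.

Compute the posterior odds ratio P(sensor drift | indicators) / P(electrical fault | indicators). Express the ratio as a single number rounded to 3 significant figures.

Posterior odds equal prior odds times the likelihood ratio; only the two competing hypotheses matter.
  sensor drift: 0.46 × 0.33 × 0.26 = 0.039468
  electrical fault: 0.19 × 0.50 × 0.52 = 0.0494
Posterior odds = 0.039468 / 0.0494 ≈ 0.799.

0.799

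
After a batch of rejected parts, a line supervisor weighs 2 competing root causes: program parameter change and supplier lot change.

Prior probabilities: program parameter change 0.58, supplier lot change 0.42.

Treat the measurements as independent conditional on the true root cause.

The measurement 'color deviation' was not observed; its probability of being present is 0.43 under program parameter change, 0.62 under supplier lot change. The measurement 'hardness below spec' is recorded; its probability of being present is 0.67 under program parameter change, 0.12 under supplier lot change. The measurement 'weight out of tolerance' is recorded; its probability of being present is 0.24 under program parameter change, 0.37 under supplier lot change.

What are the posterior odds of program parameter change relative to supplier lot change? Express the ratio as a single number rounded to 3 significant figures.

The normalizing constant cancels in an odds ratio, so compute prior × likelihood for the two hypotheses only (using 1 − P(present | H) for each absent measurement):
  program parameter change: 0.58 × (1 − 0.43) × 0.67 × 0.24 = 0.05316
  supplier lot change: 0.42 × (1 − 0.62) × 0.12 × 0.37 = 0.0070862
Odds(program parameter change : supplier lot change) = 0.05316 / 0.0070862 ≈ 7.50.

7.50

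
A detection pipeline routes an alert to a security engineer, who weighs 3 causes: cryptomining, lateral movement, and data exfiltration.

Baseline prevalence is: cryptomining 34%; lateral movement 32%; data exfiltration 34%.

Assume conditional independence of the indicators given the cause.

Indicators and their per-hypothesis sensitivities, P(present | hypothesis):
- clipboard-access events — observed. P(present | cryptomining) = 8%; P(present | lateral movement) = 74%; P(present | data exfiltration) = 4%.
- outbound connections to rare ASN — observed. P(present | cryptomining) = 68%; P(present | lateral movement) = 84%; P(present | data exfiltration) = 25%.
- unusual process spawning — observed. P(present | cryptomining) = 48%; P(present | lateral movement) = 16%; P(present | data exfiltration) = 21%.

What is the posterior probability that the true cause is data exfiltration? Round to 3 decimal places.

By Bayes' rule with conditional independence, the unnormalized weight for each hypothesis is prior × ∏ likelihoods:
  cryptomining: 0.34 × 0.08 × 0.68 × 0.48 = 0.0088781
  lateral movement: 0.32 × 0.74 × 0.84 × 0.16 = 0.031826
  data exfiltration: 0.34 × 0.04 × 0.25 × 0.21 = 0.000714
Marginal likelihood of the evidence = 0.041418.
P(data exfiltration | evidence) = 0.000714 / 0.041418 ≈ 0.017.

0.017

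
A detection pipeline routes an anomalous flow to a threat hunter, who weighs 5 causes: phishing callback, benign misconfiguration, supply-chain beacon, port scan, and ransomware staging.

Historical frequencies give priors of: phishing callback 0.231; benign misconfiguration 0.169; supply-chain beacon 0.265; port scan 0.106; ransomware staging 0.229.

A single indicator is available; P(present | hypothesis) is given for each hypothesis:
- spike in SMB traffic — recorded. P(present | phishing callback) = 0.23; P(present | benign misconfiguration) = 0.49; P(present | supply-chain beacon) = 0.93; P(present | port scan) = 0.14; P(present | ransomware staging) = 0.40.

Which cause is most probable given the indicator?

By Bayes' rule, the unnormalized weight for each hypothesis is prior × likelihood:
  phishing callback: 0.231 × 0.23 = 0.05313
  benign misconfiguration: 0.169 × 0.49 = 0.08281
  supply-chain beacon: 0.265 × 0.93 = 0.24645
  port scan: 0.106 × 0.14 = 0.01484
  ransomware staging: 0.229 × 0.40 = 0.0916
Normalizing constant Z = 0.05313 + 0.08281 + 0.24645 + 0.01484 + 0.0916 = 0.48883.
P(phishing callback | evidence) ≈ 0.05313 / 0.48883 ≈ 0.109
P(benign misconfiguration | evidence) ≈ 0.08281 / 0.48883 ≈ 0.169
P(supply-chain beacon | evidence) ≈ 0.24645 / 0.48883 ≈ 0.504
P(port scan | evidence) ≈ 0.01484 / 0.48883 ≈ 0.030
P(ransomware staging | evidence) ≈ 0.0916 / 0.48883 ≈ 0.187
The largest is 0.504, so supply-chain beacon is most probable.

supply-chain beacon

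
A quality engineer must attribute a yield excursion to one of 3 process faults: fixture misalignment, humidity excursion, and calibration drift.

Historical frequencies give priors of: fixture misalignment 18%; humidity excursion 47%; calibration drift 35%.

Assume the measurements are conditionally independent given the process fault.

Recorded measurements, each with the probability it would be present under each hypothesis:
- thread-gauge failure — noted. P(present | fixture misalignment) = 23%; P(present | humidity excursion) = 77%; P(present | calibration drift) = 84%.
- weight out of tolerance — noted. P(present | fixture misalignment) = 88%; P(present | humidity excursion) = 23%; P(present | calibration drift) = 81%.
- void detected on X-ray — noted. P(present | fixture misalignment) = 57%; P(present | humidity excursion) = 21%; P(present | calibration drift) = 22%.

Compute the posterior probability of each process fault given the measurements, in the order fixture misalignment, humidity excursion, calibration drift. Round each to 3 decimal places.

0.229, 0.193, 0.578

By Bayes' rule with conditional independence, the unnormalized weight for each hypothesis is prior × ∏ likelihoods:
  fixture misalignment: 0.18 × 0.23 × 0.88 × 0.57 = 0.020766
  humidity excursion: 0.47 × 0.77 × 0.23 × 0.21 = 0.01748
  calibration drift: 0.35 × 0.84 × 0.81 × 0.22 = 0.052391
Marginal likelihood of the evidence = 0.090637.
P(fixture misalignment | evidence) = 0.020766 / 0.090637 ≈ 0.229
P(humidity excursion | evidence) = 0.01748 / 0.090637 ≈ 0.193
P(calibration drift | evidence) = 0.052391 / 0.090637 ≈ 0.578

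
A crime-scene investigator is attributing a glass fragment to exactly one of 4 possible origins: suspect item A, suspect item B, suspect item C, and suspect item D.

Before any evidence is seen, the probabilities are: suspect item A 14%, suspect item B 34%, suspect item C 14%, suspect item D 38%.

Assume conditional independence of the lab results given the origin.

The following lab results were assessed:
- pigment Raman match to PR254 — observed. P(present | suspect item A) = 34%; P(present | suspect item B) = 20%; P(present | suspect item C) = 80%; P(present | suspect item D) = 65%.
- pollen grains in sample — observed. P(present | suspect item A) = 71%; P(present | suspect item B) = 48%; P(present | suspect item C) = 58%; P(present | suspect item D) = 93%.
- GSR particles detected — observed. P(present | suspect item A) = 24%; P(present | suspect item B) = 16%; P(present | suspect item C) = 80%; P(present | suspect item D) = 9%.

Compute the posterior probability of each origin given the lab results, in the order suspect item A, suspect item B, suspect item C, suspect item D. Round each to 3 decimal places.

Multiply each prior by the joint likelihood of the lab result pattern:
  suspect item A: 0.14 × 0.34 × 0.71 × 0.24 = 0.008111
  suspect item B: 0.34 × 0.20 × 0.48 × 0.16 = 0.0052224
  suspect item C: 0.14 × 0.80 × 0.58 × 0.80 = 0.051968
  suspect item D: 0.38 × 0.65 × 0.93 × 0.09 = 0.020674
Marginal likelihood of the evidence = 0.085975.
P(suspect item A | evidence) = 0.008111 / 0.085975 ≈ 0.094
P(suspect item B | evidence) = 0.0052224 / 0.085975 ≈ 0.061
P(suspect item C | evidence) = 0.051968 / 0.085975 ≈ 0.604
P(suspect item D | evidence) = 0.020674 / 0.085975 ≈ 0.240

0.094, 0.061, 0.604, 0.240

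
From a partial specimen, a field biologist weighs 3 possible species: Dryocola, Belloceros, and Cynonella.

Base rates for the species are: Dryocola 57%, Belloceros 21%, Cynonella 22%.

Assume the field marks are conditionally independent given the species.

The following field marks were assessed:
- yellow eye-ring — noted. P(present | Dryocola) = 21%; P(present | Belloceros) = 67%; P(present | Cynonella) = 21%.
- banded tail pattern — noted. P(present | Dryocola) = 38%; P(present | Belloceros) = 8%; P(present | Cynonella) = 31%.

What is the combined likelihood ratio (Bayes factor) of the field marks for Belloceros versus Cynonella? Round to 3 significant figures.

Take the product of per-field mark likelihoods under each hypothesis, then divide.
  Belloceros: 0.67 × 0.08 = 0.0536
  Cynonella: 0.21 × 0.31 = 0.0651
Bayes factor = 0.0536 / 0.0651 ≈ 0.823

0.823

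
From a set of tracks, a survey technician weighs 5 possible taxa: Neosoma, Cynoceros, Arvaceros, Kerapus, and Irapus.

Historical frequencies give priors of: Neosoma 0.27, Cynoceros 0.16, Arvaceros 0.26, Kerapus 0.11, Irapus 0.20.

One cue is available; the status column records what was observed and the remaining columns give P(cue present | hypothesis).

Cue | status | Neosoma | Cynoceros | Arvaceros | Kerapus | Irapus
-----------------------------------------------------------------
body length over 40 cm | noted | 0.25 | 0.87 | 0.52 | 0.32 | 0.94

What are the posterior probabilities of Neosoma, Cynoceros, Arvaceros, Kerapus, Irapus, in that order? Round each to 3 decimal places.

0.119, 0.246, 0.239, 0.062, 0.333

For each hypothesis, the unnormalized posterior weight is prior × likelihood:
  Neosoma: 0.27 × 0.25 = 0.0675
  Cynoceros: 0.16 × 0.87 = 0.1392
  Arvaceros: 0.26 × 0.52 = 0.1352
  Kerapus: 0.11 × 0.32 = 0.0352
  Irapus: 0.20 × 0.94 = 0.188
The unnormalized weights sum to 0.5651.
P(Neosoma | evidence) = 0.0675 / 0.5651 ≈ 0.119
P(Cynoceros | evidence) = 0.1392 / 0.5651 ≈ 0.246
P(Arvaceros | evidence) = 0.1352 / 0.5651 ≈ 0.239
P(Kerapus | evidence) = 0.0352 / 0.5651 ≈ 0.062
P(Irapus | evidence) = 0.188 / 0.5651 ≈ 0.333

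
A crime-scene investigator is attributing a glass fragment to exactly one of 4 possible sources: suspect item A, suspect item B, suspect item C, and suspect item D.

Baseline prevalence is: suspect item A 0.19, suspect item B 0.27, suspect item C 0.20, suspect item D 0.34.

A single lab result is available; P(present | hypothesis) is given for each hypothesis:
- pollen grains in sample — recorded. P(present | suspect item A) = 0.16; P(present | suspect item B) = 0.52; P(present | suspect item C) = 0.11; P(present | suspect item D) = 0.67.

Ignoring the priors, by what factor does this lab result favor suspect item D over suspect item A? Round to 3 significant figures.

The Bayes factor is the ratio of the two likelihoods.
  suspect item D: 0.67
  suspect item A: 0.16
Bayes factor = 0.67 / 0.16 ≈ 4.19

4.19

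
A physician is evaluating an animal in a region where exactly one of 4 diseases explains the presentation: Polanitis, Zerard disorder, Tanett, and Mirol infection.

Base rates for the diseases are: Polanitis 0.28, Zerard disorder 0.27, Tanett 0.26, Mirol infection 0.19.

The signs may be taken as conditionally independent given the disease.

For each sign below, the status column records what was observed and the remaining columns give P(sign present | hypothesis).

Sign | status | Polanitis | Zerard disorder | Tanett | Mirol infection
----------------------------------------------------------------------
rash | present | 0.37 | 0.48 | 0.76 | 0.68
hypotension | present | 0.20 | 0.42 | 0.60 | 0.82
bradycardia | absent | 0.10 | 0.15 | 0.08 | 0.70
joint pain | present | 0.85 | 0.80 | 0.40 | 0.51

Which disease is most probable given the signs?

By Bayes' rule with conditional independence, the unnormalized weight for each hypothesis is prior × ∏ likelihoods (using 1 − P(present | H) for each absent sign):
  Polanitis: 0.28 × 0.37 × 0.20 × (1 − 0.10) × 0.85 = 0.015851
  Zerard disorder: 0.27 × 0.48 × 0.42 × (1 − 0.15) × 0.80 = 0.037014
  Tanett: 0.26 × 0.76 × 0.60 × (1 − 0.08) × 0.40 = 0.04363
  Mirol infection: 0.19 × 0.68 × 0.82 × (1 − 0.70) × 0.51 = 0.016209
The unnormalized weights sum to 0.1127.
P(Polanitis | evidence) ≈ 0.015851 / 0.1127 ≈ 0.141
P(Zerard disorder | evidence) ≈ 0.037014 / 0.1127 ≈ 0.328
P(Tanett | evidence) ≈ 0.04363 / 0.1127 ≈ 0.387
P(Mirol infection | evidence) ≈ 0.016209 / 0.1127 ≈ 0.144
The largest is 0.387, so Tanett is most probable.

Tanett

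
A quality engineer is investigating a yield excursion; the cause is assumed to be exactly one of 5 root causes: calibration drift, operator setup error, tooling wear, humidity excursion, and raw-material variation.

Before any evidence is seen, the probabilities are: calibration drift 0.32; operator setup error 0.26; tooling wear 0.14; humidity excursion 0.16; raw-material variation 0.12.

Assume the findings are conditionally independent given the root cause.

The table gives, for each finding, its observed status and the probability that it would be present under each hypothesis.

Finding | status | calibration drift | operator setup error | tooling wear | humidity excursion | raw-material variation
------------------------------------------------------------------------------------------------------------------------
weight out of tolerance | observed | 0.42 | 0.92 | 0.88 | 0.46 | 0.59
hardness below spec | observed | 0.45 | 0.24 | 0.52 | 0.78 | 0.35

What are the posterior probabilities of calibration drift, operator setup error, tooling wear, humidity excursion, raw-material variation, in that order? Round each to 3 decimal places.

0.229, 0.217, 0.243, 0.217, 0.094

For each hypothesis, the unnormalized posterior weight is prior × product of the finding likelihoods:
  calibration drift: 0.32 × 0.42 × 0.45 = 0.06048
  operator setup error: 0.26 × 0.92 × 0.24 = 0.057408
  tooling wear: 0.14 × 0.88 × 0.52 = 0.064064
  humidity excursion: 0.16 × 0.46 × 0.78 = 0.057408
  raw-material variation: 0.12 × 0.59 × 0.35 = 0.02478
Normalizing constant Z = 0.06048 + 0.057408 + 0.064064 + 0.057408 + 0.02478 = 0.26414.
P(calibration drift | evidence) = 0.06048 / 0.26414 ≈ 0.229
P(operator setup error | evidence) = 0.057408 / 0.26414 ≈ 0.217
P(tooling wear | evidence) = 0.064064 / 0.26414 ≈ 0.243
P(humidity excursion | evidence) = 0.057408 / 0.26414 ≈ 0.217
P(raw-material variation | evidence) = 0.02478 / 0.26414 ≈ 0.094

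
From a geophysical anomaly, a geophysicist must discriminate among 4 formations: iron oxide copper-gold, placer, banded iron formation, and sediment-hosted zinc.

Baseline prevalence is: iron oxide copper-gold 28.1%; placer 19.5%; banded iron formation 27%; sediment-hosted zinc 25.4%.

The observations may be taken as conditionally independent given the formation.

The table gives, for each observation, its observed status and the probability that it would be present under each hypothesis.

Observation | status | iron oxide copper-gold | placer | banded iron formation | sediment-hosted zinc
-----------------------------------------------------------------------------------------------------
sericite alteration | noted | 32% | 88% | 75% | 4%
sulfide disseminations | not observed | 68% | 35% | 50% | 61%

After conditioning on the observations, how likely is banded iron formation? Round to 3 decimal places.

0.412

For each hypothesis, the unnormalized posterior weight is prior × product of the observation likelihoods (using 1 − P(present | H) for each absent observation):
  iron oxide copper-gold: 0.281 × 0.32 × (1 − 0.68) = 0.028774
  placer: 0.195 × 0.88 × (1 − 0.35) = 0.11154
  banded iron formation: 0.270 × 0.75 × (1 − 0.50) = 0.10125
  sediment-hosted zinc: 0.254 × 0.04 × (1 − 0.61) = 0.0039624
Marginal likelihood of the evidence = 0.24553.
P(banded iron formation | evidence) = 0.10125 / 0.24553 ≈ 0.412.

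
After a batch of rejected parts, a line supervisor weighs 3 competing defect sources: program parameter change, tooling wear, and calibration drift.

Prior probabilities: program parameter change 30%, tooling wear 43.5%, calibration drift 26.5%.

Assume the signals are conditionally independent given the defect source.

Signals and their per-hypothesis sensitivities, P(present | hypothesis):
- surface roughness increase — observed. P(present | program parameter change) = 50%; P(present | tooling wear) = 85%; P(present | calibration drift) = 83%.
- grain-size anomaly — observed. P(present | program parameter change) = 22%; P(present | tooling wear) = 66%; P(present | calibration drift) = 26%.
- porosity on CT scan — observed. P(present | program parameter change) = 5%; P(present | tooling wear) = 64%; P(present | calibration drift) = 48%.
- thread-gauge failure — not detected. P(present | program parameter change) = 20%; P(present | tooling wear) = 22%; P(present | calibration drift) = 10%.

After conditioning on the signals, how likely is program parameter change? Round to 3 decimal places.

By Bayes' rule with conditional independence, the unnormalized weight for each hypothesis is prior × ∏ likelihoods (using 1 − P(present | H) for each absent signal):
  program parameter change: 0.300 × 0.50 × 0.22 × 0.05 × (1 − 0.20) = 0.00132
  tooling wear: 0.435 × 0.85 × 0.66 × 0.64 × (1 − 0.22) = 0.12182
  calibration drift: 0.265 × 0.83 × 0.26 × 0.48 × (1 − 0.10) = 0.024705
The unnormalized weights sum to 0.14785.
P(program parameter change | evidence) = 0.00132 / 0.14785 ≈ 0.009.

0.009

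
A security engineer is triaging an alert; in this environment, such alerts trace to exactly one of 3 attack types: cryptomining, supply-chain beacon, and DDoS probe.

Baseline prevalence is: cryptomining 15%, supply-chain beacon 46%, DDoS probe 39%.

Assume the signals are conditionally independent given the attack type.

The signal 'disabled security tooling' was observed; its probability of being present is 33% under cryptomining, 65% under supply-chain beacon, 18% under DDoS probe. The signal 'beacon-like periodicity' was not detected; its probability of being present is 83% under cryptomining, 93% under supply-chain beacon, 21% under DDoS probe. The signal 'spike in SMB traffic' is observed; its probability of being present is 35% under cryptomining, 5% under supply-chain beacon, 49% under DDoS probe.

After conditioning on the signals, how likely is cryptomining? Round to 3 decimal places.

By Bayes' rule with conditional independence, the unnormalized weight for each hypothesis is prior × ∏ likelihoods (using 1 − P(present | H) for each absent signal):
  cryptomining: 0.15 × 0.33 × (1 − 0.83) × 0.35 = 0.0029453
  supply-chain beacon: 0.46 × 0.65 × (1 − 0.93) × 0.05 = 0.0010465
  DDoS probe: 0.39 × 0.18 × (1 − 0.21) × 0.49 = 0.027174
Normalizing constant Z = 0.0029453 + 0.0010465 + 0.027174 = 0.031166.
P(cryptomining | evidence) = 0.0029453 / 0.031166 ≈ 0.095.

0.095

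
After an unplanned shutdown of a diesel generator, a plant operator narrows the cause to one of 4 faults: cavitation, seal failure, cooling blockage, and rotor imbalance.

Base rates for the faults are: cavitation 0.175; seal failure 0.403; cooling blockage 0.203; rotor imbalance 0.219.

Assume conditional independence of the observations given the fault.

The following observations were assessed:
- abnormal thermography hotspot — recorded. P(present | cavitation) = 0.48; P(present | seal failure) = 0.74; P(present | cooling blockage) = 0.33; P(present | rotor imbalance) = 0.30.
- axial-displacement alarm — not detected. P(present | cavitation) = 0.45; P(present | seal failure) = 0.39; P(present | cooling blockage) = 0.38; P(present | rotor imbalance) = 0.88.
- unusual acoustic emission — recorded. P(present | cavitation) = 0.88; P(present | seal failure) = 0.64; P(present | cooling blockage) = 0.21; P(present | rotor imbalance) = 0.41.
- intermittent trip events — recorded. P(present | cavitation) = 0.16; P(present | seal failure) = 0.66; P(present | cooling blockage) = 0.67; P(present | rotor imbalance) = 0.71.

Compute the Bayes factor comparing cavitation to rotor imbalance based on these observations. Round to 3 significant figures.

The Bayes factor is the ratio of the joint likelihoods of the evidence pattern under the two hypotheses (using 1 − P(present | H) for each absent observation).
  cavitation: 0.48 × (1 − 0.45) × 0.88 × 0.16 = 0.037171
  rotor imbalance: 0.30 × (1 − 0.88) × 0.41 × 0.71 = 0.01048
Bayes factor = 0.037171 / 0.01048 ≈ 3.55

3.55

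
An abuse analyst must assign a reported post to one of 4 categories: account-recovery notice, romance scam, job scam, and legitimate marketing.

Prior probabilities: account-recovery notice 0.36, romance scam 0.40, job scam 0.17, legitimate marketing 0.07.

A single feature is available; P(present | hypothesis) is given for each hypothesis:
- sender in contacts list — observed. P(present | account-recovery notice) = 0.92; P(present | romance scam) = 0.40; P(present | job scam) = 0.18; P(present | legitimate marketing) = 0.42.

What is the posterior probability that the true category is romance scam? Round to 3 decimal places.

0.290

By Bayes' rule, the unnormalized weight for each hypothesis is prior × likelihood:
  account-recovery notice: 0.36 × 0.92 = 0.3312
  romance scam: 0.40 × 0.40 = 0.16
  job scam: 0.17 × 0.18 = 0.0306
  legitimate marketing: 0.07 × 0.42 = 0.0294
The unnormalized weights sum to 0.5512.
P(romance scam | evidence) = 0.16 / 0.5512 ≈ 0.290.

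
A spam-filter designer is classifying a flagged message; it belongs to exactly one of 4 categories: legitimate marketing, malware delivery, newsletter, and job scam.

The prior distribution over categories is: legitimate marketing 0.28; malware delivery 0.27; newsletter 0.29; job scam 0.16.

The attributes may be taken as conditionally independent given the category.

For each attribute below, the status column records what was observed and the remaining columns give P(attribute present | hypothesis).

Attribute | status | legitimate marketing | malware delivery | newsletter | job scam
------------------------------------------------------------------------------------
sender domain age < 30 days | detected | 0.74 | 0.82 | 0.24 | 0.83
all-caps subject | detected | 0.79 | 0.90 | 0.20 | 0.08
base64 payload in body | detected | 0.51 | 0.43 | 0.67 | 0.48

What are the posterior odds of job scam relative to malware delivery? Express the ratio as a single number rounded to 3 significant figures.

0.0595

The normalizing constant cancels in an odds ratio, so compute prior × likelihood for the two hypotheses only:
  job scam: 0.16 × 0.83 × 0.08 × 0.48 = 0.0050995
  malware delivery: 0.27 × 0.82 × 0.90 × 0.43 = 0.085682
Odds(job scam : malware delivery) = 0.0050995 / 0.085682 ≈ 0.0595.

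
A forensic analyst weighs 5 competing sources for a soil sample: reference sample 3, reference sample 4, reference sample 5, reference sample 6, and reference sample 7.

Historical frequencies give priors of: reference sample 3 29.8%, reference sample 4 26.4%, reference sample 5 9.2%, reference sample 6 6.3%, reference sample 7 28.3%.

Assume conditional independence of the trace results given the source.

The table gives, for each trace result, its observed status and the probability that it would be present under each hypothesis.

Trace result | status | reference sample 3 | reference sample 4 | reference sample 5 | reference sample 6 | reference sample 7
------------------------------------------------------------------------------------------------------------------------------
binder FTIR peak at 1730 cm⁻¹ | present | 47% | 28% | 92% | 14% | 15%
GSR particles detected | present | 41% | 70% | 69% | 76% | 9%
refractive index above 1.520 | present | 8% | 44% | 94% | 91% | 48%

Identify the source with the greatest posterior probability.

reference sample 5

By Bayes' rule with conditional independence, the unnormalized weight for each hypothesis is prior × ∏ likelihoods:
  reference sample 3: 0.298 × 0.47 × 0.41 × 0.08 = 0.004594
  reference sample 4: 0.264 × 0.28 × 0.70 × 0.44 = 0.022767
  reference sample 5: 0.092 × 0.92 × 0.69 × 0.94 = 0.054898
  reference sample 6: 0.063 × 0.14 × 0.76 × 0.91 = 0.0060999
  reference sample 7: 0.283 × 0.15 × 0.09 × 0.48 = 0.0018338
Marginal likelihood of the evidence = 0.090193.
P(reference sample 3 | evidence) ≈ 0.004594 / 0.090193 ≈ 0.051
P(reference sample 4 | evidence) ≈ 0.022767 / 0.090193 ≈ 0.252
P(reference sample 5 | evidence) ≈ 0.054898 / 0.090193 ≈ 0.609
P(reference sample 6 | evidence) ≈ 0.0060999 / 0.090193 ≈ 0.068
P(reference sample 7 | evidence) ≈ 0.0018338 / 0.090193 ≈ 0.020
The largest is 0.609, so reference sample 5 is most probable.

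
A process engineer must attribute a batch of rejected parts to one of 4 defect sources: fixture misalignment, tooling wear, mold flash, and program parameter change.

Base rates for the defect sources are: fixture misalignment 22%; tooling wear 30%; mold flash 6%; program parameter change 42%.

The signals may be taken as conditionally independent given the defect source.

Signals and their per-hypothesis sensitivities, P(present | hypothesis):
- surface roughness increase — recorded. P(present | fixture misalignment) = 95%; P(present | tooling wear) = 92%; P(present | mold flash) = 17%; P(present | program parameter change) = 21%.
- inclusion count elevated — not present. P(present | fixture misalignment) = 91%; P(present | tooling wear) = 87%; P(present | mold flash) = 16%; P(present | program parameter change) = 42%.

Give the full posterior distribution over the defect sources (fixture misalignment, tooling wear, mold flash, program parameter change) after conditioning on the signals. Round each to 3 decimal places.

Multiply each prior by the joint likelihood of the signal pattern (using 1 − P(present | H) for each absent signal):
  fixture misalignment: 0.22 × 0.95 × (1 − 0.91) = 0.01881
  tooling wear: 0.30 × 0.92 × (1 − 0.87) = 0.03588
  mold flash: 0.06 × 0.17 × (1 − 0.16) = 0.008568
  program parameter change: 0.42 × 0.21 × (1 − 0.42) = 0.051156
The unnormalized weights sum to 0.11441.
P(fixture misalignment | evidence) = 0.01881 / 0.11441 ≈ 0.164
P(tooling wear | evidence) = 0.03588 / 0.11441 ≈ 0.314
P(mold flash | evidence) = 0.008568 / 0.11441 ≈ 0.075
P(program parameter change | evidence) = 0.051156 / 0.11441 ≈ 0.447

0.164, 0.314, 0.075, 0.447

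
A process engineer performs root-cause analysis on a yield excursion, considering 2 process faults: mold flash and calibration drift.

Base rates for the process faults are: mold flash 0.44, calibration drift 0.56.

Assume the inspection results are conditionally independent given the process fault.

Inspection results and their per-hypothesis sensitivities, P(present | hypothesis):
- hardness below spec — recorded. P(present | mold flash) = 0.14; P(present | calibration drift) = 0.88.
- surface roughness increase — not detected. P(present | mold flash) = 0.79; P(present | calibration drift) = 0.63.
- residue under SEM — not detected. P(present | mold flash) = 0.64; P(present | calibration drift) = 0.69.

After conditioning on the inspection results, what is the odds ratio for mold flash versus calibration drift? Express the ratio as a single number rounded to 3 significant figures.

The normalizing constant cancels in an odds ratio, so compute prior × likelihood for the two hypotheses only (using 1 − P(present | H) for each absent inspection result):
  mold flash: 0.44 × 0.14 × (1 − 0.79) × (1 − 0.64) = 0.004657
  calibration drift: 0.56 × 0.88 × (1 − 0.63) × (1 − 0.69) = 0.056524
Odds(mold flash : calibration drift) = 0.004657 / 0.056524 ≈ 0.0824.

0.0824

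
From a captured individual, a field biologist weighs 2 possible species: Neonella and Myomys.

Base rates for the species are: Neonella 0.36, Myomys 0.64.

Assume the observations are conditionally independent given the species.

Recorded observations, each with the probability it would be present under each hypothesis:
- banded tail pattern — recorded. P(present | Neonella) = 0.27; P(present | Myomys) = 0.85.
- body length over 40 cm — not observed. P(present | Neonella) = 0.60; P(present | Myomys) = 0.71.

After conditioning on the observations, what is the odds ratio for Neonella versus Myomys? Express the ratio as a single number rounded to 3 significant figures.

0.246

The normalizing constant cancels in an odds ratio, so compute prior × likelihood for the two hypotheses only (using 1 − P(present | H) for each absent observation):
  Neonella: 0.36 × 0.27 × (1 − 0.60) = 0.03888
  Myomys: 0.64 × 0.85 × (1 − 0.71) = 0.15776
Posterior odds = 0.03888 / 0.15776 ≈ 0.246.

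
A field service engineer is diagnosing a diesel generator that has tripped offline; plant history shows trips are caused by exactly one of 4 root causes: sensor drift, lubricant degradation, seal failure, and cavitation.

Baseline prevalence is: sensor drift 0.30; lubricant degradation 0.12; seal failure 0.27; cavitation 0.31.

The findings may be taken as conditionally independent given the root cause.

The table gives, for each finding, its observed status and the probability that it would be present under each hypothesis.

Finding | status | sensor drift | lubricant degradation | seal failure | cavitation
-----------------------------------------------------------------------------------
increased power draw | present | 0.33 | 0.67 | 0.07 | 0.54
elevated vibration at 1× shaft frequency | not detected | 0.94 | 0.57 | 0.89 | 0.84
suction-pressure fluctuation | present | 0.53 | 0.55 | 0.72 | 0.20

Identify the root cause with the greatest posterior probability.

For each hypothesis, the unnormalized posterior weight is prior × product of the finding likelihoods (using 1 − P(present | H) for each absent finding):
  sensor drift: 0.30 × 0.33 × (1 − 0.94) × 0.53 = 0.0031482
  lubricant degradation: 0.12 × 0.67 × (1 − 0.57) × 0.55 = 0.019015
  seal failure: 0.27 × 0.07 × (1 − 0.89) × 0.72 = 0.0014969
  cavitation: 0.31 × 0.54 × (1 − 0.84) × 0.20 = 0.0053568
The unnormalized weights sum to 0.029016.
P(sensor drift | evidence) ≈ 0.0031482 / 0.029016 ≈ 0.108
P(lubricant degradation | evidence) ≈ 0.019015 / 0.029016 ≈ 0.655
P(seal failure | evidence) ≈ 0.0014969 / 0.029016 ≈ 0.052
P(cavitation | evidence) ≈ 0.0053568 / 0.029016 ≈ 0.185
The largest is 0.655, so lubricant degradation is most probable.

lubricant degradation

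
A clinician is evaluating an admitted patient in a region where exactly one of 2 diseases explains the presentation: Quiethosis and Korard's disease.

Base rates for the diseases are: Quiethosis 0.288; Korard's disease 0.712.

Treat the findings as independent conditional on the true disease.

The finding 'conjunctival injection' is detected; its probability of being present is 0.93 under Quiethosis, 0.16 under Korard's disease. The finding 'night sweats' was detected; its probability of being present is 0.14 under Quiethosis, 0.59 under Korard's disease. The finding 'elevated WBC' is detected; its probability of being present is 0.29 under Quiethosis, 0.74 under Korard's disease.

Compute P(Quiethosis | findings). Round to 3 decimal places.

0.179

By Bayes' rule with conditional independence, the unnormalized weight for each hypothesis is prior × ∏ likelihoods:
  Quiethosis: 0.288 × 0.93 × 0.14 × 0.29 = 0.010874
  Korard's disease: 0.712 × 0.16 × 0.59 × 0.74 = 0.049737
Marginal likelihood of the evidence = 0.060612.
P(Quiethosis | evidence) = 0.010874 / 0.060612 ≈ 0.179.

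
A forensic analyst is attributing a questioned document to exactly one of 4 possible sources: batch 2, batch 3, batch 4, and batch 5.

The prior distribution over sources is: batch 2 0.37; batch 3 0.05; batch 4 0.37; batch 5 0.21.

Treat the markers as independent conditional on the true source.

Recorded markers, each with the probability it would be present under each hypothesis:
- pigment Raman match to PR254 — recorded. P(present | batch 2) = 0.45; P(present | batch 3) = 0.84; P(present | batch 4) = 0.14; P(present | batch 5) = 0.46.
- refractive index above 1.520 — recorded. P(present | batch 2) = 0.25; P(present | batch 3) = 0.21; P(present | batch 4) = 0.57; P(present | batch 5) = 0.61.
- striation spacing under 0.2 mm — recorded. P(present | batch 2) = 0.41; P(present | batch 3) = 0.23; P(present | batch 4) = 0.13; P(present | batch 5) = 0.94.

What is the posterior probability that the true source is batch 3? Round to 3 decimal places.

By Bayes' rule with conditional independence, the unnormalized weight for each hypothesis is prior × ∏ likelihoods:
  batch 2: 0.37 × 0.45 × 0.25 × 0.41 = 0.017066
  batch 3: 0.05 × 0.84 × 0.21 × 0.23 = 0.0020286
  batch 4: 0.37 × 0.14 × 0.57 × 0.13 = 0.0038384
  batch 5: 0.21 × 0.46 × 0.61 × 0.94 = 0.05539
Normalizing constant Z = 0.017066 + 0.0020286 + 0.0038384 + 0.05539 = 0.078324.
P(batch 3 | evidence) = 0.0020286 / 0.078324 ≈ 0.026.

0.026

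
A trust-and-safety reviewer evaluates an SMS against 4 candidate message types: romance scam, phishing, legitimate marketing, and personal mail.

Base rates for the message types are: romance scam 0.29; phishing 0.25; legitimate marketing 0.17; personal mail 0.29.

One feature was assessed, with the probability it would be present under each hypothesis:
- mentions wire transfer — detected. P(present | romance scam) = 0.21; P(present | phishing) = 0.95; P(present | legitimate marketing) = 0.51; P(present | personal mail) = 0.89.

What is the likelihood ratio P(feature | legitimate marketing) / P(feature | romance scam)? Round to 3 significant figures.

Likelihood of this feature under each hypothesis:
  legitimate marketing: 0.51
  romance scam: 0.21
Bayes factor = 0.51 / 0.21 ≈ 2.43

2.43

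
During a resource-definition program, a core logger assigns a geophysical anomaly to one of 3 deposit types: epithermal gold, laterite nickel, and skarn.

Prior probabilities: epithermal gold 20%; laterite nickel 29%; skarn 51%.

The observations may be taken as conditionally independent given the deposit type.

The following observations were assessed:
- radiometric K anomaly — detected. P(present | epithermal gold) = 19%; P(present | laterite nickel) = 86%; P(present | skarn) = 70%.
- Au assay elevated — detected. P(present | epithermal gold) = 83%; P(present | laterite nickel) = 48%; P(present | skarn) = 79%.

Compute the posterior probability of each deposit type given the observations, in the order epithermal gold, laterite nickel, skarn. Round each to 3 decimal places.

By Bayes' rule with conditional independence, the unnormalized weight for each hypothesis is prior × ∏ likelihoods:
  epithermal gold: 0.20 × 0.19 × 0.83 = 0.03154
  laterite nickel: 0.29 × 0.86 × 0.48 = 0.11971
  skarn: 0.51 × 0.70 × 0.79 = 0.28203
Normalizing constant Z = 0.03154 + 0.11971 + 0.28203 = 0.43328.
P(epithermal gold | evidence) = 0.03154 / 0.43328 ≈ 0.073
P(laterite nickel | evidence) = 0.11971 / 0.43328 ≈ 0.276
P(skarn | evidence) = 0.28203 / 0.43328 ≈ 0.651

0.073, 0.276, 0.651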